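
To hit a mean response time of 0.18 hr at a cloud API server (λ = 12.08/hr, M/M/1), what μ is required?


W = 1/(μ−λ) ⇒ μ − λ = 1/W = 1/0.18 = 5.5556
μ = λ + 1/W = 12.08 + 5.5556 = 17.6356 per hr

Final: 17.6356 /hr


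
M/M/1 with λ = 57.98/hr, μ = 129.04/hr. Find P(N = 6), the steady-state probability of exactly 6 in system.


ρ = 57.98/129.04 = 0.4493
P_n = (1−ρ)·ρ^n = (1 − 0.4493)·0.4493^6 = 0.5507·0.008229 = 0.004531

Final: 0.004531


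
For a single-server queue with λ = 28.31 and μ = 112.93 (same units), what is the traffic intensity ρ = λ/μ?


ρ = λ/μ = 28.31/112.93 = 0.2507

Final: 0.2507


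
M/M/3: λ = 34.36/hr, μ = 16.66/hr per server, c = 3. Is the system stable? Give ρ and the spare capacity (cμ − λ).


Total capacity cμ = 3·16.66 = 49.98/hr
ρ = λ/(cμ) = 34.36/49.98 = 0.6875
Stable ⇔ ρ < 1: YES
Spare capacity = cμ − λ = 49.98 − 34.36 = 15.62/hr

Final: ρ = 0.6875; stable; margin = 15.62/hr


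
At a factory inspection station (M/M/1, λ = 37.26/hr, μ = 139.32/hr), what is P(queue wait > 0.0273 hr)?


ρ = 37.26/139.32 = 0.2674
P(Wq > t) = ρ·e^{−(μ−λ)t} = 0.2674·e^{−2.7862}
= 0.2674·0.061653 = 0.016489

Final: 0.016489


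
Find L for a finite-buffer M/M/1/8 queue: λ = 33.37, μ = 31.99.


ρ = 33.37/31.99 = 1.0431
L = ρ[1 − (K+1)ρ^K + Kρ^(K+1)] / [(1−ρ)(1−ρ^(K+1))]
Numerator: 1.0431·(1 − 9·1.401960 + 8·1.462439) = 0.085399
Denominator: (-0.04314)·(-0.462439) = 0.019949
L = 0.085399/0.019949 = 4.2809

Final: 4.2809


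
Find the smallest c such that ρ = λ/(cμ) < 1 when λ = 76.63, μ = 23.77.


Stability requires cμ > λ ⇔ c > λ/μ.
λ/μ = 76.63/23.77 = 3.2238
Minimum integer c = ⌊3.2238⌋ + 1 = 4
Check: 4·23.77 = 95.08 > 76.63, while 3·23.77 = 71.31 ≤ 76.63

Final: 4 servers


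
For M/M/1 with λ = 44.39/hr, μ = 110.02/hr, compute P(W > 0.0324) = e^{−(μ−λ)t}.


W ~ Exponential(μ−λ) for M/M/1.
μ − λ = 110.02 − 44.39 = 65.6300
P(W > t) = e^{−(μ−λ)t} = e^{−2.1264} = 0.119264

Final: 0.119264


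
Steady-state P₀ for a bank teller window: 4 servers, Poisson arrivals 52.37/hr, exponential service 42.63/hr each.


a = λ/μ = 52.37/42.63 = 1.2285; ρ = a/c = 0.3071
Σ_{k=0}^{3} a^k/k! (terms k=0..3) = 1.00000 + 1.22848 + 0.75458 + 0.30899 = 3.29205
Tail: a^4/(4!(1−ρ)) = 2.27756/(24·0.6929) = 0.13696
P₀ = 1/(3.29205 + 0.13696) = 1/3.42901 = 0.291629

Final: 0.291629


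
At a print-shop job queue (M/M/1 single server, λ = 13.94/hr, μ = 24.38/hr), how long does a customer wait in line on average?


ρ = 13.94/24.38 = 0.5718
Wq = ρ/(μ−λ) = 0.5718/(24.38 − 13.94) = 0.5718/10.44 = 0.05477 hr

Final: 0.05477 hr


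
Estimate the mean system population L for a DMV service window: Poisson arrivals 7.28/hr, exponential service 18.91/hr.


ρ = λ/μ = 7.28/18.91 = 0.3850
L = ρ/(1−ρ) = 0.3850/(1 − 0.3850) = 0.3850/0.6150 = 0.6260

Final: 0.6260


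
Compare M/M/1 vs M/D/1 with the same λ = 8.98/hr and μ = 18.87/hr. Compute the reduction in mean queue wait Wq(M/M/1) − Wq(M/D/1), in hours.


ρ = 8.98/18.87 = 0.4759
Wq(M/M/1) = ρ/(μ−λ) = 0.4759/9.89 = 0.04812 hr
Wq(M/D/1) = ρ/(2(μ−λ)) = 0.02406 hr
Savings = 0.04812 − 0.02406 = 0.02406 hr

Final: 0.02406 hr


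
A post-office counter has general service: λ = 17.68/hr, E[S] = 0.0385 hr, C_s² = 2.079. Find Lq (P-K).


ρ = λ·E[S] = 17.68·0.0385 = 0.6807
Lq = ρ²(1+C_s²)/(2(1−ρ)) = 0.4633·(1+2.079)/(2·0.3193)
= 0.4633·3.0790/0.6386 = 2.23378

Final: 2.23378


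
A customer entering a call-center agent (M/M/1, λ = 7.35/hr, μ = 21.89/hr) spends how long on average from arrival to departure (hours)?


W = 1/(μ−λ) = 1/(21.89 − 7.35) = 1/14.54 = 0.06878 hr

Final: 0.06878 hr


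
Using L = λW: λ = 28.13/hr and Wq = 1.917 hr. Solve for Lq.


Lq = λWq = 28.13·1.917 = 53.9252

Final: 53.9252


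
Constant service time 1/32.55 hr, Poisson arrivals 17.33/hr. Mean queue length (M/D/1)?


ρ = 17.33/32.55 = 0.5324
M/D/1: Lq = ρ²/(2(1−ρ)) = 0.2835/(2·0.4676) = 0.30311

Final: 0.30311


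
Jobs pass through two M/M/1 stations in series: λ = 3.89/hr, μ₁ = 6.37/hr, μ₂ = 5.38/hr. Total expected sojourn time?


Each node sees arrival rate λ = 3.89/hr (tandem ⇒ throughput preserved).
W₁ = 1/(μ₁−λ) = 1/(6.37−3.89) = 0.40323 hr
W₂ = 1/(μ₂−λ) = 1/(5.38−3.89) = 0.67114 hr
W_total = W₁ + W₂ = 0.40323 + 0.67114 = 1.07437 hr

Final: 1.07437 hr


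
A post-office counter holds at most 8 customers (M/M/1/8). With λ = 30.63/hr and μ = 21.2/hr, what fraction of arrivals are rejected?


ρ = λ/μ = 30.63/21.2 = 1.4448
P_K = (1−ρ)ρ^K/(1−ρ^(K+1)) = (-0.4448·18.988431)/(1 − 27.434700)
= -8.446269/-26.434700 = 0.319514

Final: 0.319514


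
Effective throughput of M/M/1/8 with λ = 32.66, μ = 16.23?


ρ = 2.0123; P_K = (1−ρ)ρ^8/(1−ρ^9) = 0.503993
λ_eff = λ(1 − P_K) = 32.66·(1 − 0.503993) = 32.66·0.496007 = 16.1996 /hr

Final: 16.1996 /hr


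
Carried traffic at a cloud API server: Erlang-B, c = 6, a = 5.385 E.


B(6,5.385) = 0.220563 (Erlang-B)
Carried load = a(1 − B) = 5.385·(1 − 0.220563) = 5.385·0.779437 = 4.1973 E

Final: 4.1973 Erlangs


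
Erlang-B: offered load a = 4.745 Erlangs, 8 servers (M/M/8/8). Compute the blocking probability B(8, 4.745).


B(c,a) = (a^c/c!) / Σ_{k=0}^{c} a^k/k!
a^8/8! = 6.373371
Σ terms (k=0..8): 1.00000 + 4.74500 + 11.25751 + 17.80563 + 21.12193 + 20.04471 + 15.85203 + 10.74541 + 6.37337 = 108.945597
B = 6.373371/108.945597 = 0.058500

Final: 0.058500


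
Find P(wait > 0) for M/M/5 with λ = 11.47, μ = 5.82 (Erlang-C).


a = λ/μ = 1.9708; ρ = a/5 = 0.3942
P₀ = 0.138388 (from M/M/c formula)
C(c,a) = [a^c/(c!(1−ρ))]·P₀ = [29.73050/(120·0.6058)]·0.138388
= 0.40894·0.138388 = 0.056593

Final: 0.056593


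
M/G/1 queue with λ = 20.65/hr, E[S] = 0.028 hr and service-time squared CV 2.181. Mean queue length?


ρ = λ·E[S] = 20.65·0.028 = 0.5782
Lq = ρ²(1+C_s²)/(2(1−ρ)) = 0.3343·(1+2.181)/(2·0.4218)
= 0.3343·3.1810/0.8436 = 1.26062

Final: 1.26062


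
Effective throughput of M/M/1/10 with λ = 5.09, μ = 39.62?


ρ = 0.1285; P_K = (1−ρ)ρ^10/(1−ρ^11) = 0.000000001067
λ_eff = λ(1 − P_K) = 5.09·(1 − 0.000000001067) = 5.09·1.000000 = 5.0900 /hr

Final: 5.0900 /hr


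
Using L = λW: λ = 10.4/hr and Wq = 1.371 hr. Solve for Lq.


Lq = λWq = 10.4·1.371 = 14.2584

Final: 14.2584


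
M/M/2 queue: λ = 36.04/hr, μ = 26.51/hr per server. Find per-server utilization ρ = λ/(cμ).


ρ = λ/(cμ) = 36.04/(2·26.51) = 36.04/53.02 = 0.6797

Final: 0.6797


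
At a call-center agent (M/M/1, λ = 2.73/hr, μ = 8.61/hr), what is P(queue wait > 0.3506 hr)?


ρ = 2.73/8.61 = 0.3171
P(Wq > t) = ρ·e^{−(μ−λ)t} = 0.3171·e^{−2.0615}
= 0.3171·0.127259 = 0.040351

Final: 0.040351


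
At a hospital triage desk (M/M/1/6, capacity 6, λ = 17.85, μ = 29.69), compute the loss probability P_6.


ρ = λ/μ = 17.85/29.69 = 0.6012
P_K = (1−ρ)ρ^K/(1−ρ^(K+1)) = (0.3988·0.047225)/(1 − 0.028392)
= 0.018833/0.971608 = 0.019383

Final: 0.019383


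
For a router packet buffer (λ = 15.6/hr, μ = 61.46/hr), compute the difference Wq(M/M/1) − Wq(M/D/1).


ρ = 15.6/61.46 = 0.2538
Wq(M/M/1) = ρ/(μ−λ) = 0.2538/45.86 = 0.005535 hr
Wq(M/D/1) = ρ/(2(μ−λ)) = 0.002767 hr
Savings = 0.005535 − 0.002767 = 0.002767 hr

Final: 0.002767 hr


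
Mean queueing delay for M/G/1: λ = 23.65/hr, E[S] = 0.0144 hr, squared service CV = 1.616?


ρ = λ·E[S] = 23.65·0.0144 = 0.3406
E[S²] = E[S]²(1+C_s²) = 0.0144²·(1+1.616) = 0.0005425
Wq = λ·E[S²]/(2(1−ρ)) = 23.65·0.0005425/(2·0.6594) = 0.009727 hr

Final: 0.009727 hr


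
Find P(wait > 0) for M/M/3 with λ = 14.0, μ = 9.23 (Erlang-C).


a = λ/μ = 1.5168; ρ = a/3 = 0.5056
P₀ = 0.206462 (from M/M/c formula)
C(c,a) = [a^c/(c!(1−ρ))]·P₀ = [3.48963/(6·0.4944)]·0.206462
= 1.17638·0.206462 = 0.242878

Final: 0.242878


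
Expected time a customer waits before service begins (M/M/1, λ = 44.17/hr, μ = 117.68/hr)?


ρ = 44.17/117.68 = 0.3753
Wq = ρ/(μ−λ) = 0.3753/(117.68 − 44.17) = 0.3753/73.51 = 0.005106 hr

Final: 0.005106 hr


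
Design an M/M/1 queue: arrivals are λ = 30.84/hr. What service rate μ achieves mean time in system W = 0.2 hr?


W = 1/(μ−λ) ⇒ μ − λ = 1/W = 1/0.2 = 5.0000
μ = λ + 1/W = 30.84 + 5.0000 = 35.8400 per hr

Final: 35.8400 /hr


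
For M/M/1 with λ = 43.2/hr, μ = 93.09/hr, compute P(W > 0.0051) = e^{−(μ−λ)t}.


W ~ Exponential(μ−λ) for M/M/1.
μ − λ = 93.09 − 43.2 = 49.8900
P(W > t) = e^{−(μ−λ)t} = e^{−0.2544} = 0.775351

Final: 0.775351


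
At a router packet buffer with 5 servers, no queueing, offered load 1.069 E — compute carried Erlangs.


B(5,1.069) = 0.003998 (Erlang-B)
Carried load = a(1 − B) = 1.069·(1 − 0.003998) = 1.069·0.996002 = 1.0647 E

Final: 1.0647 Erlangs


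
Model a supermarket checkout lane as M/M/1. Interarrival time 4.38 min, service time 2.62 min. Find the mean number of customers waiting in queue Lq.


λ = 60/4.38 = 13.6986 /hr
μ = 60/2.62 = 22.9008 /hr
ρ = λ/μ = 13.6986/22.9008 = 0.5982
Lq = ρ²/(1−ρ) = 0.3578/0.4018 = 0.8905

Final: 0.8905


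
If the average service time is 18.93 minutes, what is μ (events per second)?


μ = 1/(service time) in consistent units.
1 second = 0.0166667 min, so μ = 0.0166667/18.93 = 0.0008804 per second

Final: 0.0008804 /sec


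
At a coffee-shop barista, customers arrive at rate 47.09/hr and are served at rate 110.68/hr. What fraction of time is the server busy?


ρ = λ/μ = 47.09/110.68 = 0.4255

Final: 0.4255


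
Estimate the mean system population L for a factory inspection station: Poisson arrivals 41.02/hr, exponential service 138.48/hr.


ρ = λ/μ = 41.02/138.48 = 0.2962
L = ρ/(1−ρ) = 0.2962/(1 − 0.2962) = 0.2962/0.7038 = 0.4209

Final: 0.4209


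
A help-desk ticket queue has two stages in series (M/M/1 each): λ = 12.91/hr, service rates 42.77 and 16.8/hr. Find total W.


Each node sees arrival rate λ = 12.91/hr (tandem ⇒ throughput preserved).
W₁ = 1/(μ₁−λ) = 1/(42.77−12.91) = 0.03349 hr
W₂ = 1/(μ₂−λ) = 1/(16.8−12.91) = 0.25707 hr
W_total = W₁ + W₂ = 0.03349 + 0.25707 = 0.29056 hr

Final: 0.29056 hr


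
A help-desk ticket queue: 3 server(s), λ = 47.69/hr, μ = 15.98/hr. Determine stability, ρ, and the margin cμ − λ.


Total capacity cμ = 3·15.98 = 47.94/hr
ρ = λ/(cμ) = 47.69/47.94 = 0.9948
Stable ⇔ ρ < 1: YES
Spare capacity = cμ − λ = 47.94 − 47.69 = 0.25/hr

Final: ρ = 0.9948; stable; margin = 0.25/hr


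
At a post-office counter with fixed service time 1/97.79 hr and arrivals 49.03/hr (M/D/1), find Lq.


ρ = 49.03/97.79 = 0.5014
M/D/1: Lq = ρ²/(2(1−ρ)) = 0.2514/(2·0.4986) = 0.25208

Final: 0.25208


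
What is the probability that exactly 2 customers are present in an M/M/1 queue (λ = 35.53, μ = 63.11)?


ρ = 35.53/63.11 = 0.5630
P_n = (1−ρ)·ρ^n = (1 − 0.5630)·0.5630^2 = 0.4370·0.316952 = 0.138513

Final: 0.138513


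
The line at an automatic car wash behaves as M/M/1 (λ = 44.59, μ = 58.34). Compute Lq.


ρ = 44.59/58.34 = 0.7643
Lq = ρ²/(1−ρ) = 0.5842/0.2357 = 2.4786

Final: 2.4786


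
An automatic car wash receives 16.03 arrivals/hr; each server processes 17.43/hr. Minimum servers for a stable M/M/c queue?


Stability requires cμ > λ ⇔ c > λ/μ.
λ/μ = 16.03/17.43 = 0.9197
Minimum integer c = ⌊0.9197⌋ + 1 = 1
Check: 1·17.43 = 17.43 > 16.03, while 0·17.43 = 0.00 ≤ 16.03

Final: 1 servers


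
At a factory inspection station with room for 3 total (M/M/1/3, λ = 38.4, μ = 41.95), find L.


ρ = 38.4/41.95 = 0.9154
L = ρ[1 − (K+1)ρ^K + Kρ^(K+1)] / [(1−ρ)(1−ρ^(K+1))]
Numerator: 0.9154·(1 − 4·0.767004 + 3·0.702097) = 0.035035
Denominator: (0.08462)·(0.297903) = 0.025210
L = 0.035035/0.025210 = 1.3897

Final: 1.3897


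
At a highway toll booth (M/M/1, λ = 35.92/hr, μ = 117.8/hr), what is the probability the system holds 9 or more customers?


ρ = 35.92/117.8 = 0.3049
P(N ≥ n) = ρ^n = 0.3049^9 = 0.00002279

Final: 0.00002279


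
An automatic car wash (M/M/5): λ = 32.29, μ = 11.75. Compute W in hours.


a = 2.7481; ρ = 0.5496; P₀ = 0.061503
Lq = P₀·a^c·ρ/(c!(1−ρ)²) = 0.21765
Wq = Lq/λ = 0.21765/32.29 = 0.006741 hr
W = Wq + 1/μ = 0.006741 + 0.08511 = 0.09185 hr

Final: 0.09185 hr


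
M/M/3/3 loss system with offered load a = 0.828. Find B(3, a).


B(c,a) = (a^c/c!) / Σ_{k=0}^{c} a^k/k!
a^3/3! = 0.094611
Σ terms (k=0..3): 1.00000 + 0.82800 + 0.34279 + 0.09461 = 2.265403
B = 0.094611/2.265403 = 0.041763

Final: 0.041763


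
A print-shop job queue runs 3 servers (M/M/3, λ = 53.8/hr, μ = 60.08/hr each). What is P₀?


a = λ/μ = 53.8/60.08 = 0.8955; ρ = a/c = 0.2985
Σ_{k=0}^{2} a^k/k! (terms k=0..2) = 1.00000 + 0.89547 + 0.40094 = 2.29641
Tail: a^3/(3!(1−ρ)) = 0.71805/(6·0.7015) = 0.17060
P₀ = 1/(2.29641 + 0.17060) = 1/2.46701 = 0.405350

Final: 0.405350


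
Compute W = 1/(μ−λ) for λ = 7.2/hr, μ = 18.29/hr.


W = 1/(μ−λ) = 1/(18.29 − 7.2) = 1/11.09 = 0.09017 hr

Final: 0.09017 hr


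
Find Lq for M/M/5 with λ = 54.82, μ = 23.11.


a = λ/μ = 2.3721; ρ = a/5 = 0.4744
P₀ = 0.091571
Lq = P₀·a^c·ρ / (c!·(1−ρ)²) = 0.091571·75.10960·0.4744/(120·0.27623)
= 0.09844

Final: 0.09844


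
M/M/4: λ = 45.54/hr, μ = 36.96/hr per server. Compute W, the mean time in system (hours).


a = 1.2321; ρ = 0.3080; P₀ = 0.290547
Lq = P₀·a^c·ρ/(c!(1−ρ)²) = 0.01795
Wq = Lq/λ = 0.01795/45.54 = 0.0003942 hr
W = Wq + 1/μ = 0.0003942 + 0.02706 = 0.02745 hr

Final: 0.02745 hr


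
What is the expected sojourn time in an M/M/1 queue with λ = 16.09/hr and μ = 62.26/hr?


W = 1/(μ−λ) = 1/(62.26 − 16.09) = 1/46.17 = 0.02166 hr

Final: 0.02166 hr


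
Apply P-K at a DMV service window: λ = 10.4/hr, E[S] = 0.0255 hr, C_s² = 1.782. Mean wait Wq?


ρ = λ·E[S] = 10.4·0.0255 = 0.2652
E[S²] = E[S]²(1+C_s²) = 0.0255²·(1+1.782) = 0.001809
Wq = λ·E[S²]/(2(1−ρ)) = 10.4·0.001809/(2·0.7348) = 0.01280 hr

Final: 0.01280 hr


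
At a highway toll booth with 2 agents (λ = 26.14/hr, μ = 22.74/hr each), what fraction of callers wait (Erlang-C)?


a = λ/μ = 1.1495; ρ = a/2 = 0.5748
P₀ = 0.270036 (from M/M/c formula)
C(c,a) = [a^c/(c!(1−ρ))]·P₀ = [1.32139/(2·0.4252)]·0.270036
= 1.55369·0.270036 = 0.419553

Final: 0.419553


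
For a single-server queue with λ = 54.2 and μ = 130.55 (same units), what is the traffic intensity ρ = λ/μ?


ρ = λ/μ = 54.2/130.55 = 0.4152

Final: 0.4152


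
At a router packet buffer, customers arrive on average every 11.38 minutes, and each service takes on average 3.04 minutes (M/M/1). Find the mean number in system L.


λ = 60/11.38 = 5.2724 /hr
μ = 60/3.04 = 19.7368 /hr
ρ = λ/μ = 5.2724/19.7368 = 0.2671
L = ρ/(1−ρ) = 0.2671/0.7329 = 0.3645

Final: 0.3645


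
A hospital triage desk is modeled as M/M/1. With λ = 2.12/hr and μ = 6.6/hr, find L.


ρ = λ/μ = 2.12/6.6 = 0.3212
L = ρ/(1−ρ) = 0.3212/(1 − 0.3212) = 0.3212/0.6788 = 0.4732

Final: 0.4732


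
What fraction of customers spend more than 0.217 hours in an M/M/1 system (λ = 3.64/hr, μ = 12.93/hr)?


W ~ Exponential(μ−λ) for M/M/1.
μ − λ = 12.93 − 3.64 = 9.2900
P(W > t) = e^{−(μ−λ)t} = e^{−2.0159} = 0.133196

Final: 0.133196


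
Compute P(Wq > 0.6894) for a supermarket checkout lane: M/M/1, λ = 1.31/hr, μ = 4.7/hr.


ρ = 1.31/4.7 = 0.2787
P(Wq > t) = ρ·e^{−(μ−λ)t} = 0.2787·e^{−2.3371}
= 0.2787·0.096611 = 0.026928

Final: 0.026928


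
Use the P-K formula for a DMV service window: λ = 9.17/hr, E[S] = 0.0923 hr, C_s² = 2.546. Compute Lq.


ρ = λ·E[S] = 9.17·0.0923 = 0.8464
Lq = ρ²(1+C_s²)/(2(1−ρ)) = 0.7164·(1+2.546)/(2·0.1536)
= 0.7164·3.5460/0.3072 = 8.26864

Final: 8.26864


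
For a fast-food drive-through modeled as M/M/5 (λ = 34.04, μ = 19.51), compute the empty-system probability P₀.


a = λ/μ = 34.04/19.51 = 1.7447; ρ = a/c = 0.3489
Σ_{k=0}^{4} a^k/k! (terms k=0..4) = 1.00000 + 1.74475 + 1.52207 + 0.88521 + 0.38612 = 5.53814
Tail: a^5/(5!(1−ρ)) = 16.16819/(120·0.6511) = 0.20695
P₀ = 1/(5.53814 + 0.20695) = 1/5.74509 = 0.174062

Final: 0.174062


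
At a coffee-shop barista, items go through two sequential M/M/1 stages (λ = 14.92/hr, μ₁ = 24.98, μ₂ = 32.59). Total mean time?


Each node sees arrival rate λ = 14.92/hr (tandem ⇒ throughput preserved).
W₁ = 1/(μ₁−λ) = 1/(24.98−14.92) = 0.09940 hr
W₂ = 1/(μ₂−λ) = 1/(32.59−14.92) = 0.05659 hr
W_total = W₁ + W₂ = 0.09940 + 0.05659 = 0.15600 hr

Final: 0.15600 hr


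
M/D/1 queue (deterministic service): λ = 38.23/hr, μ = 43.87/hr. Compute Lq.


ρ = 38.23/43.87 = 0.8714
M/D/1: Lq = ρ²/(2(1−ρ)) = 0.7594/(2·0.1286) = 2.95347

Final: 2.95347


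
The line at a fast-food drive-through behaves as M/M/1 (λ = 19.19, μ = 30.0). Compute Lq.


ρ = 19.19/30.0 = 0.6397
Lq = ρ²/(1−ρ) = 0.4092/0.3603 = 1.1355

Final: 1.1355


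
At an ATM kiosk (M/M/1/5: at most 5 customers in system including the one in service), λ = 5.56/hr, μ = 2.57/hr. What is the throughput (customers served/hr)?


ρ = 2.1634; P_K = (1−ρ)ρ^5/(1−ρ^6) = 0.543066
λ_eff = λ(1 − P_K) = 5.56·(1 − 0.543066) = 5.56·0.456934 = 2.5406 /hr

Final: 2.5406 /hr


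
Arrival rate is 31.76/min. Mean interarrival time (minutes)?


Mean interarrival time = 1/λ = 1/31.76 minute = 0.03149 minute
In minutes: 0.03149 × 1 = 0.03149 min

Final: 0.03149 min


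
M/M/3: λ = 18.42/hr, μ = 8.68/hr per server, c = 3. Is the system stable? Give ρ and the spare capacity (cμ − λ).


Total capacity cμ = 3·8.68 = 26.04/hr
ρ = λ/(cμ) = 18.42/26.04 = 0.7074
Stable ⇔ ρ < 1: YES
Spare capacity = cμ − λ = 26.04 − 18.42 = 7.62/hr

Final: ρ = 0.7074; stable; margin = 7.62/hr


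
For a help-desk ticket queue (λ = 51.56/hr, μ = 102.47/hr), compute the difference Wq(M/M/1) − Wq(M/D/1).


ρ = 51.56/102.47 = 0.5032
Wq(M/M/1) = ρ/(μ−λ) = 0.5032/50.91 = 0.009884 hr
Wq(M/D/1) = ρ/(2(μ−λ)) = 0.004942 hr
Savings = 0.009884 − 0.004942 = 0.004942 hr

Final: 0.004942 hr


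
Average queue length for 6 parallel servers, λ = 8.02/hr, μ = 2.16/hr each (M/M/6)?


a = λ/μ = 3.7130; ρ = a/6 = 0.6188
P₀ = 0.022997
Lq = P₀·a^c·ρ / (c!·(1−ρ)²) = 0.022997·2620.13521·0.6188/(720·0.14529)
= 0.35644

Final: 0.35644


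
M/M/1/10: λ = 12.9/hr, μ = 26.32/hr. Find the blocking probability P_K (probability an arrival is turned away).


ρ = λ/μ = 12.9/26.32 = 0.4901
P_K = (1−ρ)ρ^K/(1−ρ^(K+1)) = (0.5099·0.0007999)/(1 − 0.0003921)
= 0.0004079/0.999608 = 0.0004080

Final: 0.0004080


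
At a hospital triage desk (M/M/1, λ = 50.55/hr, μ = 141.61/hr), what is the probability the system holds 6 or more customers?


ρ = 50.55/141.61 = 0.3570
P(N ≥ n) = ρ^n = 0.3570^6 = 0.002069

Final: 0.002069


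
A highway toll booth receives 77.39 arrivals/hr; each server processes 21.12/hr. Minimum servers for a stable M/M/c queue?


Stability requires cμ > λ ⇔ c > λ/μ.
λ/μ = 77.39/21.12 = 3.6643
Minimum integer c = ⌊3.6643⌋ + 1 = 4
Check: 4·21.12 = 84.48 > 77.39, while 3·21.12 = 63.36 ≤ 77.39

Final: 4 servers


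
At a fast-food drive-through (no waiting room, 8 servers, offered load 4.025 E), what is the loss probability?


B(c,a) = (a^c/c!) / Σ_{k=0}^{c} a^k/k!
a^8/8! = 1.708467
Σ terms (k=0..8): 1.00000 + 4.02500 + 8.10031 + 10.86792 + 10.93584 + 8.80335 + 5.90558 + 3.39571 + 1.70847 = 54.742191
B = 1.708467/54.742191 = 0.031209

Final: 0.031209


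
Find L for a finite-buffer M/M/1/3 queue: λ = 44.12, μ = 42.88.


ρ = 44.12/42.88 = 1.0289
L = ρ[1 − (K+1)ρ^K + Kρ^(K+1)] / [(1−ρ)(1−ρ^(K+1))]
Numerator: 1.0289·(1 − 4·1.089287 + 3·1.120787) = 0.005364
Denominator: (-0.02892)·(-0.120787) = 0.003493
L = 0.005364/0.003493 = 1.5356

Final: 1.5356


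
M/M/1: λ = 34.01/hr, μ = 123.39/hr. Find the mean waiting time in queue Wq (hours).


ρ = 34.01/123.39 = 0.2756
Wq = ρ/(μ−λ) = 0.2756/(123.39 − 34.01) = 0.2756/89.38 = 0.003084 hr

Final: 0.003084 hr


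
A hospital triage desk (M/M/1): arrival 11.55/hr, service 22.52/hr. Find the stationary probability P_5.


ρ = 11.55/22.52 = 0.5129
P_n = (1−ρ)·ρ^n = (1 − 0.5129)·0.5129^5 = 0.4871·0.035487 = 0.017286

Final: 0.017286


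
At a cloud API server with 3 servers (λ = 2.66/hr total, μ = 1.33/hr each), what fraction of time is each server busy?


ρ = λ/(cμ) = 2.66/(3·1.33) = 2.66/3.99 = 0.6667

Final: 0.6667


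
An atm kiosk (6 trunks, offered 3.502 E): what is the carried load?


B(6,3.502) = 0.082615 (Erlang-B)
Carried load = a(1 − B) = 3.502·(1 − 0.082615) = 3.502·0.917385 = 3.2127 E

Final: 3.2127 Erlangs


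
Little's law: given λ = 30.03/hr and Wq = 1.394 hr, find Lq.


Lq = λWq = 30.03·1.394 = 41.8618

Final: 41.8618


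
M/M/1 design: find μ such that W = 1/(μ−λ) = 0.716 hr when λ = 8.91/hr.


W = 1/(μ−λ) ⇒ μ − λ = 1/W = 1/0.716 = 1.3966
μ = λ + 1/W = 8.91 + 1.3966 = 10.3066 per hr

Final: 10.3066 /hr


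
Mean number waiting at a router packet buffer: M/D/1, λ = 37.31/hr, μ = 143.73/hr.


ρ = 37.31/143.73 = 0.2596
M/D/1: Lq = ρ²/(2(1−ρ)) = 0.06738/(2·0.7404) = 0.04550

Final: 0.04550


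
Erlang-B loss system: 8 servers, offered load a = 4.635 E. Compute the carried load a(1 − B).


B(8,4.635) = 0.053797 (Erlang-B)
Carried load = a(1 − B) = 4.635·(1 − 0.053797) = 4.635·0.946203 = 4.3857 E

Final: 4.3857 Erlangs


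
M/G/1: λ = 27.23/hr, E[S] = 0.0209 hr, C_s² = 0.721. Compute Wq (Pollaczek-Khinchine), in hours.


ρ = λ·E[S] = 27.23·0.0209 = 0.5691
E[S²] = E[S]²(1+C_s²) = 0.0209²·(1+0.721) = 0.0007518
Wq = λ·E[S²]/(2(1−ρ)) = 27.23·0.0007518/(2·0.4309) = 0.02375 hr

Final: 0.02375 hr


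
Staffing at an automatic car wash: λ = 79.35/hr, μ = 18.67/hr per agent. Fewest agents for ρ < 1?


Stability requires cμ > λ ⇔ c > λ/μ.
λ/μ = 79.35/18.67 = 4.2501
Minimum integer c = ⌊4.2501⌋ + 1 = 5
Check: 5·18.67 = 93.35 > 79.35, while 4·18.67 = 74.68 ≤ 79.35

Final: 5 servers


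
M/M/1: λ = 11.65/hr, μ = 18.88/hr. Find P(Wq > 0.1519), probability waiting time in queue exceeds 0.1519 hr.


ρ = 11.65/18.88 = 0.6171
P(Wq > t) = ρ·e^{−(μ−λ)t} = 0.6171·e^{−1.0982}
= 0.6171·0.333458 = 0.205762

Final: 0.205762


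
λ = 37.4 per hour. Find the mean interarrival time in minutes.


Mean interarrival time = 1/λ = 1/37.4 hour = 0.02674 hour
In minutes: 0.02674 × 60 = 1.6043 min

Final: 1.6043 min


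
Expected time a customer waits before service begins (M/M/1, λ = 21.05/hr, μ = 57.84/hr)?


ρ = 21.05/57.84 = 0.3639
Wq = ρ/(μ−λ) = 0.3639/(57.84 − 21.05) = 0.3639/36.79 = 0.009892 hr

Final: 0.009892 hr


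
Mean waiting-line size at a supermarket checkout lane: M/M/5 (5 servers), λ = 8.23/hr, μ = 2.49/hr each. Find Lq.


a = λ/μ = 3.3052; ρ = a/5 = 0.6610
P₀ = 0.032834
Lq = P₀·a^c·ρ / (c!·(1−ρ)²) = 0.032834·394.45952·0.6610/(120·0.11489)
= 0.62100

Final: 0.62100


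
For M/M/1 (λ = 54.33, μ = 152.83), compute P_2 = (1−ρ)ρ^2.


ρ = 54.33/152.83 = 0.3555
P_n = (1−ρ)·ρ^n = (1 − 0.3555)·0.3555^2 = 0.6445·0.126375 = 0.081450

Final: 0.081450


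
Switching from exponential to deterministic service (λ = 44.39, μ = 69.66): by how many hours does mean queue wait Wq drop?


ρ = 44.39/69.66 = 0.6372
Wq(M/M/1) = ρ/(μ−λ) = 0.6372/25.27 = 0.02522 hr
Wq(M/D/1) = ρ/(2(μ−λ)) = 0.01261 hr
Savings = 0.02522 − 0.01261 = 0.01261 hr

Final: 0.01261 hr


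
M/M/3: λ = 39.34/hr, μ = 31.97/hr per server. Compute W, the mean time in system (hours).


a = 1.2305; ρ = 0.4102; P₀ = 0.284565
Lq = P₀·a^c·ρ/(c!(1−ρ)²) = 0.10419
Wq = Lq/λ = 0.10419/39.34 = 0.002648 hr
W = Wq + 1/μ = 0.002648 + 0.03128 = 0.03393 hr

Final: 0.03393 hr


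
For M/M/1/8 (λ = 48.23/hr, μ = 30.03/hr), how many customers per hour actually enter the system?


ρ = 1.6061; P_K = (1−ρ)ρ^8/(1−ρ^9) = 0.382742
λ_eff = λ(1 − P_K) = 48.23·(1 − 0.382742) = 48.23·0.617258 = 29.7704 /hr

Final: 29.7704 /hr


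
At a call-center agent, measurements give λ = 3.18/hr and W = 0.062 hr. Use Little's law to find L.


L = λW = 3.18·0.062 = 0.1972

Final: 0.1972


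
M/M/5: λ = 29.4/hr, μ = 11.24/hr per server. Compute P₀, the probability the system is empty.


a = λ/μ = 29.4/11.24 = 2.6157; ρ = a/c = 0.5231
Σ_{k=0}^{4} a^k/k! (terms k=0..4) = 1.00000 + 2.61566 + 3.42083 + 2.98258 + 1.95035 = 11.96942
Tail: a^5/(5!(1−ρ)) = 122.43486/(120·0.4769) = 2.13956
P₀ = 1/(11.96942 + 2.13956) = 1/14.10899 = 0.070877

Final: 0.070877


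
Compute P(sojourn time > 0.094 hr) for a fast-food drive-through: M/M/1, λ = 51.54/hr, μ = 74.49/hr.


W ~ Exponential(μ−λ) for M/M/1.
μ − λ = 74.49 − 51.54 = 22.9500
P(W > t) = e^{−(μ−λ)t} = e^{−2.1573} = 0.115637

Final: 0.115637


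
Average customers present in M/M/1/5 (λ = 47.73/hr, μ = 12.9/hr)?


ρ = 47.73/12.9 = 3.7000
L = ρ[1 − (K+1)ρ^K + Kρ^(K+1)] / [(1−ρ)(1−ρ^(K+1))]
Numerator: 3.7000·(1 − 6·693.439570 + 5·2565.726409) = 32075.280112
Denominator: (-2.7000)·(-2564.726409) = 6924.761304
L = 32075.280112/6924.761304 = 4.6320

Final: 4.6320


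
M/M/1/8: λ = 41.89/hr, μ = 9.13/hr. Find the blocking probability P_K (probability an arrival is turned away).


ρ = λ/μ = 41.89/9.13 = 4.5882
P_K = (1−ρ)ρ^K/(1−ρ^(K+1)) = (-3.5882·196388.775651)/(1 − 901065.258710)
= -704676.483059/-901064.258710 = 0.782049

Final: 0.782049


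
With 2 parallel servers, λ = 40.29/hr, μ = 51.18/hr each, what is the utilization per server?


ρ = λ/(cμ) = 40.29/(2·51.18) = 40.29/102.36 = 0.3936

Final: 0.3936


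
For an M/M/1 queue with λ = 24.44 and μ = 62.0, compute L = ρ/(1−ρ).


ρ = λ/μ = 24.44/62.0 = 0.3942
L = ρ/(1−ρ) = 0.3942/(1 − 0.3942) = 0.3942/0.6058 = 0.6507

Final: 0.6507


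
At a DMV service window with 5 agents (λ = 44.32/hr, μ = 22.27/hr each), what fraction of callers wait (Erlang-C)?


a = λ/μ = 1.9901; ρ = a/5 = 0.3980
P₀ = 0.135688 (from M/M/c formula)
C(c,a) = [a^c/(c!(1−ρ))]·P₀ = [31.21747/(120·0.6020)]·0.135688
= 0.43215·0.135688 = 0.058638

Final: 0.058638


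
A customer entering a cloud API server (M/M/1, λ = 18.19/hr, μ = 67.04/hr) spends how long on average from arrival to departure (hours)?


W = 1/(μ−λ) = 1/(67.04 − 18.19) = 1/48.85 = 0.02047 hr

Final: 0.02047 hr


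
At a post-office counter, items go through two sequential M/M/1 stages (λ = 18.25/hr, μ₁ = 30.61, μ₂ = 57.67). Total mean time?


Each node sees arrival rate λ = 18.25/hr (tandem ⇒ throughput preserved).
W₁ = 1/(μ₁−λ) = 1/(30.61−18.25) = 0.08091 hr
W₂ = 1/(μ₂−λ) = 1/(57.67−18.25) = 0.02537 hr
W_total = W₁ + W₂ = 0.08091 + 0.02537 = 0.10627 hr

Final: 0.10627 hr


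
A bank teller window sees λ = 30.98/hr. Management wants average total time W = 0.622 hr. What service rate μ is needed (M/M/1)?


W = 1/(μ−λ) ⇒ μ − λ = 1/W = 1/0.622 = 1.6077
μ = λ + 1/W = 30.98 + 1.6077 = 32.5877 per hr

Final: 32.5877 /hr


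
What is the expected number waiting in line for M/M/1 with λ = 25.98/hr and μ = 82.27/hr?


ρ = 25.98/82.27 = 0.3158
Lq = ρ²/(1−ρ) = 0.09972/0.6842 = 0.1457

Final: 0.1457


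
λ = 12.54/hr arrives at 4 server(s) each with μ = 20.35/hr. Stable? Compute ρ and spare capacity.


Total capacity cμ = 4·20.35 = 81.40/hr
ρ = λ/(cμ) = 12.54/81.40 = 0.1541
Stable ⇔ ρ < 1: YES
Spare capacity = cμ − λ = 81.40 − 12.54 = 68.86/hr

Final: ρ = 0.1541; stable; margin = 68.86/hr


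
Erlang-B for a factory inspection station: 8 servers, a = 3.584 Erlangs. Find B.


B(c,a) = (a^c/c!) / Σ_{k=0}^{c} a^k/k!
a^8/8! = 0.675186
Σ terms (k=0..8): 1.00000 + 3.58400 + 6.42253 + 7.67278 + 6.87481 + 4.92786 + 2.94358 + 1.50711 + 0.67519 = 35.607859
B = 0.675186/35.607859 = 0.018962

Final: 0.018962


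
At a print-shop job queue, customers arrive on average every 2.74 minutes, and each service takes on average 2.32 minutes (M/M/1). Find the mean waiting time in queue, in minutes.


λ = 60/2.74 = 21.8978 /hr
μ = 60/2.32 = 25.8621 /hr
ρ = λ/μ = 21.8978/25.8621 = 0.8467
Wq = ρ/(μ−λ) = 0.8467/(25.8621−21.8978) = 0.21359 hr
In minutes: 0.21359·60 = 12.815 min

Final: 12.815 min


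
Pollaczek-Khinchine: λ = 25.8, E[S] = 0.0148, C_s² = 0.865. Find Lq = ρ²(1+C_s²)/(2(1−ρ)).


ρ = λ·E[S] = 25.8·0.0148 = 0.3818
Lq = ρ²(1+C_s²)/(2(1−ρ)) = 0.1458·(1+0.865)/(2·0.6182)
= 0.1458·1.8650/1.2363 = 0.21994

Final: 0.21994


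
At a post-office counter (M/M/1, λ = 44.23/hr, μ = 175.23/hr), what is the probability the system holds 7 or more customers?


ρ = 44.23/175.23 = 0.2524
P(N ≥ n) = ρ^n = 0.2524^7 = 0.00006528

Final: 0.00006528


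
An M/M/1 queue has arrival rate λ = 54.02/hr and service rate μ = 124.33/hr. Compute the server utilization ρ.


ρ = λ/μ = 54.02/124.33 = 0.4345

Final: 0.4345


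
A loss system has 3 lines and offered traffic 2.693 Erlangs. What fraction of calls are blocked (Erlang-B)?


B(c,a) = (a^c/c!) / Σ_{k=0}^{c} a^k/k!
a^3/3! = 3.255051
Σ terms (k=0..3): 1.00000 + 2.69300 + 3.62612 + 3.25505 = 10.574176
B = 3.255051/10.574176 = 0.307830

Final: 0.307830


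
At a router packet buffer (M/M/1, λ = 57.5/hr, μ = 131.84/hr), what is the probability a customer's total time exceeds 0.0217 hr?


W ~ Exponential(μ−λ) for M/M/1.
μ − λ = 131.84 − 57.5 = 74.3400
P(W > t) = e^{−(μ−λ)t} = e^{−1.6132} = 0.199253

Final: 0.199253


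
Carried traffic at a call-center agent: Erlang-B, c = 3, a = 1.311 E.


B(3,1.311) = 0.105908 (Erlang-B)
Carried load = a(1 − B) = 1.311·(1 − 0.105908) = 1.311·0.894092 = 1.1722 E

Final: 1.1722 Erlangs


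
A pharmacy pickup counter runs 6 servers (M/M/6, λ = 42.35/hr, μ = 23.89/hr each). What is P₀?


a = λ/μ = 42.35/23.89 = 1.7727; ρ = a/c = 0.2955
Σ_{k=0}^{5} a^k/k! (terms k=0..5) = 1.00000 + 1.77271 + 1.57125 + 0.92845 + 0.41147 + 0.14588 = 5.82976
Tail: a^6/(6!(1−ρ)) = 31.03299/(720·0.7045) = 0.06118
P₀ = 1/(5.82976 + 0.06118) = 1/5.89094 = 0.169752

Final: 0.169752


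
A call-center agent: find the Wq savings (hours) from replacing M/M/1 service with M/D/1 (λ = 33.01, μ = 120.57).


ρ = 33.01/120.57 = 0.2738
Wq(M/M/1) = ρ/(μ−λ) = 0.2738/87.56 = 0.003127 hr
Wq(M/D/1) = ρ/(2(μ−λ)) = 0.001563 hr
Savings = 0.003127 − 0.001563 = 0.001563 hr

Final: 0.001563 hr


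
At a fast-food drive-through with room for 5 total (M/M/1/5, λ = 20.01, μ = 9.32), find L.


ρ = 20.01/9.32 = 2.1470
L = ρ[1 − (K+1)ρ^K + Kρ^(K+1)] / [(1−ρ)(1−ρ^(K+1))]
Numerator: 2.1470·(1 − 6·45.620063 + 5·97.946080) = 465.919581
Denominator: (-1.1470)·(-96.946080) = 111.196737
L = 465.919581/111.196737 = 4.1900

Final: 4.1900


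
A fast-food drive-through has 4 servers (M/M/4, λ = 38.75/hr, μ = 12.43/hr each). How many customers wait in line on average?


a = λ/μ = 3.1175; ρ = a/4 = 0.7794
P₀ = 0.031384
Lq = P₀·a^c·ρ / (c!·(1−ρ)²) = 0.031384·94.45008·0.7794/(24·0.04868)
= 1.97740

Final: 1.97740


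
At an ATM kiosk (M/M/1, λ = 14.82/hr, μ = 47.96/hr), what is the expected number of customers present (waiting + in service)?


ρ = λ/μ = 14.82/47.96 = 0.3090
L = ρ/(1−ρ) = 0.3090/(1 − 0.3090) = 0.3090/0.6910 = 0.4472

Final: 0.4472


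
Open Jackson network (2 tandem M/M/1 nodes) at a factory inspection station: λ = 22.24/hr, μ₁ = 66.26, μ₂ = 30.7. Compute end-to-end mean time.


Each node sees arrival rate λ = 22.24/hr (tandem ⇒ throughput preserved).
W₁ = 1/(μ₁−λ) = 1/(66.26−22.24) = 0.02272 hr
W₂ = 1/(μ₂−λ) = 1/(30.7−22.24) = 0.11820 hr
W_total = W₁ + W₂ = 0.02272 + 0.11820 = 0.14092 hr

Final: 0.14092 hr


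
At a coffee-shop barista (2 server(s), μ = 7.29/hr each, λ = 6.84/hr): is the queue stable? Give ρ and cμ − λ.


Total capacity cμ = 2·7.29 = 14.58/hr
ρ = λ/(cμ) = 6.84/14.58 = 0.4691
Stable ⇔ ρ < 1: YES
Spare capacity = cμ − λ = 14.58 − 6.84 = 7.74/hr

Final: ρ = 0.4691; stable; margin = 7.74/hr


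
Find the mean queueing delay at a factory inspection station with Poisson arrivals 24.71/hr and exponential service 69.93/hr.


ρ = 24.71/69.93 = 0.3534
Wq = ρ/(μ−λ) = 0.3534/(69.93 − 24.71) = 0.3534/45.22 = 0.007814 hr

Final: 0.007814 hr


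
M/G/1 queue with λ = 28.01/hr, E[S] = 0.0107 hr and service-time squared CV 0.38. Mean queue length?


ρ = λ·E[S] = 28.01·0.0107 = 0.2997
Lq = ρ²(1+C_s²)/(2(1−ρ)) = 0.08982·(1+0.38)/(2·0.7003)
= 0.08982·1.3800/1.4006 = 0.08850

Final: 0.08850


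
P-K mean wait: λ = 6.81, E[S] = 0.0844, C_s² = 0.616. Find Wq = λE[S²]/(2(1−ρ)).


ρ = λ·E[S] = 6.81·0.0844 = 0.5748
E[S²] = E[S]²(1+C_s²) = 0.0844²·(1+0.616) = 0.011511
Wq = λ·E[S²]/(2(1−ρ)) = 6.81·0.011511/(2·0.4252) = 0.09218 hr

Final: 0.09218 hr


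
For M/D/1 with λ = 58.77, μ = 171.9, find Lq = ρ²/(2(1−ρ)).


ρ = 58.77/171.9 = 0.3419
M/D/1: Lq = ρ²/(2(1−ρ)) = 0.1169/(2·0.6581) = 0.08880

Final: 0.08880


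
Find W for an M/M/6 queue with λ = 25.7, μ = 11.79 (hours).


a = 2.1798; ρ = 0.3633; P₀ = 0.112781
Lq = P₀·a^c·ρ/(c!(1−ρ)²) = 0.01506
Wq = Lq/λ = 0.01506/25.7 = 0.0005860 hr
W = Wq + 1/μ = 0.0005860 + 0.08482 = 0.08540 hr

Final: 0.08540 hr


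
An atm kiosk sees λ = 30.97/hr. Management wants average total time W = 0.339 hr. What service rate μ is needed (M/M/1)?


W = 1/(μ−λ) ⇒ μ − λ = 1/W = 1/0.339 = 2.9499
μ = λ + 1/W = 30.97 + 2.9499 = 33.9199 per hr

Final: 33.9199 /hr


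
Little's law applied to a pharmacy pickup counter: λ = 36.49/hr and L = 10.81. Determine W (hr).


W = L/λ = 10.81/36.49 = 0.2962 hr

Final: 0.2962 hr


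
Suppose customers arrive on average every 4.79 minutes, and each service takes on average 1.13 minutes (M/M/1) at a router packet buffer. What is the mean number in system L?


λ = 60/4.79 = 12.5261 /hr
μ = 60/1.13 = 53.0973 /hr
ρ = λ/μ = 12.5261/53.0973 = 0.2359
L = ρ/(1−ρ) = 0.2359/0.7641 = 0.3087

Final: 0.3087


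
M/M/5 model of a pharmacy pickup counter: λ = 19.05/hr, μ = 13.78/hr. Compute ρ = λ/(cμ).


ρ = λ/(cμ) = 19.05/(5·13.78) = 19.05/68.90 = 0.2765

Final: 0.2765


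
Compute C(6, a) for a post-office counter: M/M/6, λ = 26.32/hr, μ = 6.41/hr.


a = λ/μ = 4.1061; ρ = a/6 = 0.6843
P₀ = 0.014764 (from M/M/c formula)
C(c,a) = [a^c/(c!(1−ρ))]·P₀ = [4792.55530/(720·0.3157)]·0.014764
= 21.08751·0.014764 = 0.311337

Final: 0.311337


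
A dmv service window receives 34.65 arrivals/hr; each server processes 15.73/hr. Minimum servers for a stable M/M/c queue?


Stability requires cμ > λ ⇔ c > λ/μ.
λ/μ = 34.65/15.73 = 2.2028
Minimum integer c = ⌊2.2028⌋ + 1 = 3
Check: 3·15.73 = 47.19 > 34.65, while 2·15.73 = 31.46 ≤ 34.65

Final: 3 servers


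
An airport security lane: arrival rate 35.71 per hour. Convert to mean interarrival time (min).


Mean interarrival time = 1/λ = 1/35.71 hour = 0.02800 hour
In minutes: 0.02800 × 60 = 1.6802 min

Final: 1.6802 min


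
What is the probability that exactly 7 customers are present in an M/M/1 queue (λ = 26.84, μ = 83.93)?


ρ = 26.84/83.93 = 0.3198
P_n = (1−ρ)·ρ^n = (1 − 0.3198)·0.3198^7 = 0.6802·0.0003420 = 0.0002326

Final: 0.0002326


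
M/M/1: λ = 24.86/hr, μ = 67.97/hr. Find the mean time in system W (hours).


W = 1/(μ−λ) = 1/(67.97 − 24.86) = 1/43.11 = 0.02320 hr

Final: 0.02320 hr


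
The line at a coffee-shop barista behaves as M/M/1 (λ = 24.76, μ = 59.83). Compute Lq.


ρ = 24.76/59.83 = 0.4138
Lq = ρ²/(1−ρ) = 0.1713/0.5862 = 0.2922

Final: 0.2922


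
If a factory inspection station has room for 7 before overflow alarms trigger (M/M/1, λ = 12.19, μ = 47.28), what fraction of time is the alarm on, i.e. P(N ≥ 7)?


ρ = 12.19/47.28 = 0.2578
P(N ≥ n) = ρ^n = 0.2578^7 = 0.00007573

Final: 0.00007573


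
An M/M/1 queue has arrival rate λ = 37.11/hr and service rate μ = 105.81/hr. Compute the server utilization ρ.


ρ = λ/μ = 37.11/105.81 = 0.3507

Final: 0.3507


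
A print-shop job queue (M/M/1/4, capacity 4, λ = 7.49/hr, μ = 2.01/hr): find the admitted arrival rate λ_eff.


ρ = 3.7264; P_K = (1−ρ)ρ^4/(1−ρ^5) = 0.732662
λ_eff = λ(1 − P_K) = 7.49·(1 − 0.732662) = 7.49·0.267338 = 2.0024 /hr

Final: 2.0024 /hr


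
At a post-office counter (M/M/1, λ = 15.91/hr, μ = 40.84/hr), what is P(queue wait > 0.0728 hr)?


ρ = 15.91/40.84 = 0.3896
P(Wq > t) = ρ·e^{−(μ−λ)t} = 0.3896·e^{−1.8149}
= 0.3896·0.162854 = 0.063443

Final: 0.063443


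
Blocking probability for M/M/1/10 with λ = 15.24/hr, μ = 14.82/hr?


ρ = λ/μ = 15.24/14.82 = 1.0283
P_K = (1−ρ)ρ^K/(1−ρ^(K+1)) = (-0.02834·1.322415)/(1 − 1.359892)
= -0.037477/-0.359892 = 0.104135

Final: 0.104135


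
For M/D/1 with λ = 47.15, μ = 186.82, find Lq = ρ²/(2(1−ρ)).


ρ = 47.15/186.82 = 0.2524
M/D/1: Lq = ρ²/(2(1−ρ)) = 0.06370/(2·0.7476) = 0.04260

Final: 0.04260


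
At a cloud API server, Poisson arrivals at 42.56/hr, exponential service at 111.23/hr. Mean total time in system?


W = 1/(μ−λ) = 1/(111.23 − 42.56) = 1/68.67 = 0.01456 hr

Final: 0.01456 hr


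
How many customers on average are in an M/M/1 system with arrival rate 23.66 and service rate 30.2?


ρ = λ/μ = 23.66/30.2 = 0.7834
L = ρ/(1−ρ) = 0.7834/(1 − 0.7834) = 0.7834/0.2166 = 3.6177

Final: 3.6177


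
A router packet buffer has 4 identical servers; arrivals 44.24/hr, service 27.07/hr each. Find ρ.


ρ = λ/(cμ) = 44.24/(4·27.07) = 44.24/108.28 = 0.4086

Final: 0.4086


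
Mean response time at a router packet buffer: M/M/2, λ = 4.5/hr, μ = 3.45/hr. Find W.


a = 1.3043; ρ = 0.6522; P₀ = 0.210526
Lq = P₀·a^c·ρ/(c!(1−ρ)²) = 0.96539
Wq = Lq/λ = 0.96539/4.5 = 0.21453 hr
W = Wq + 1/μ = 0.21453 + 0.28986 = 0.50439 hr

Final: 0.50439 hr


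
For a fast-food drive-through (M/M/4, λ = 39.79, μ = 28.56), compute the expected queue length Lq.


a = λ/μ = 1.3932; ρ = a/4 = 0.3483
P₀ = 0.246590
Lq = P₀·a^c·ρ / (c!·(1−ρ)²) = 0.246590·3.76758·0.3483/(24·0.42471)
= 0.03175

Final: 0.03175


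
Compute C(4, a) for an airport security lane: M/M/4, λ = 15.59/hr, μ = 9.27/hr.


a = λ/μ = 1.6818; ρ = a/4 = 0.4204
P₀ = 0.183022 (from M/M/c formula)
C(c,a) = [a^c/(c!(1−ρ))]·P₀ = [7.99955/(24·0.5796)]·0.183022
= 0.57512·0.183022 = 0.105259

Final: 0.105259


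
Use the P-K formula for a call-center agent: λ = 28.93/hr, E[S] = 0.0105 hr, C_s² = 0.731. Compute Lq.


ρ = λ·E[S] = 28.93·0.0105 = 0.3038
Lq = ρ²(1+C_s²)/(2(1−ρ)) = 0.09227·(1+0.731)/(2·0.6962)
= 0.09227·1.7310/1.3925 = 0.11471

Final: 0.11471


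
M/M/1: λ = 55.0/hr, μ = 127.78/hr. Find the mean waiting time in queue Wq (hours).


ρ = 55.0/127.78 = 0.4304
Wq = ρ/(μ−λ) = 0.4304/(127.78 − 55.0) = 0.4304/72.78 = 0.005914 hr

Final: 0.005914 hr
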